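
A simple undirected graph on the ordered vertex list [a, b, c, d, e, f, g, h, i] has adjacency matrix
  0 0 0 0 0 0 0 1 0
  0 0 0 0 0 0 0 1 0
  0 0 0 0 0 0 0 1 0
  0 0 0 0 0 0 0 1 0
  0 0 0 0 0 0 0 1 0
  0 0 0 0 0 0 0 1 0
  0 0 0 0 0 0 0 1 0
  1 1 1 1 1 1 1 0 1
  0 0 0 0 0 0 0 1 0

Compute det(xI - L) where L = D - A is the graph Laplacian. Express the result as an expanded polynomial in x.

x^9 - 16x^8 + 84x^7 - 224x^6 + 350x^5 - 336x^4 + 196x^3 - 64x^2 + 9x

Each diagonal entry of L is the vertex degree and each off-diagonal entry is -1 where an edge is present, 0 otherwise; in the order [a, b, c, d, e, f, g, h, i] the diagonal is [1, 1, 1, 1, 1, 1, 1, 8, 1]. The eigenvalues of L are [0, 1, 1, 1, 1, 1, 1, 1, 9]; the characteristic polynomial is the product of (x - lambda_i), which multiplies out to x^9 - 16x^8 + 84x^7 - 224x^6 + 350x^5 - 336x^4 + 196x^3 - 64x^2 + 9x. The coefficient of x^8 equals -trace(L) = -16, matching the sum of degrees.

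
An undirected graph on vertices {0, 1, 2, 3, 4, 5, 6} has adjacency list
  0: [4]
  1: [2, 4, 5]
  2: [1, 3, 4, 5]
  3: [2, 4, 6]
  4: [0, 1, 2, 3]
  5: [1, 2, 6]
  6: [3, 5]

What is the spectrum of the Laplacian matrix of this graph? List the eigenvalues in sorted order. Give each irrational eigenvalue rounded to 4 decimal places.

[0, 0.8247, 1.8740, 2.5858, 4.1260, 5.1753, 5.4142]

With the vertex order [0, 1, 2, 3, 4, 5, 6], the degrees are [1, 3, 4, 3, 4, 3, 2], giving D = diag(1, 3, 4, 3, 4, 3, 2) and L = D - A. Since every row of L sums to 0, the all-ones vector is in the kernel and 0 is an eigenvalue. The single zero eigenvalue shows the graph is connected. The largest eigenvalue, 5.4142, is at most the vertex count 7. By the matrix-tree theorem the graph has (1/7) * product of the nonzero eigenvalues = 66 spanning trees.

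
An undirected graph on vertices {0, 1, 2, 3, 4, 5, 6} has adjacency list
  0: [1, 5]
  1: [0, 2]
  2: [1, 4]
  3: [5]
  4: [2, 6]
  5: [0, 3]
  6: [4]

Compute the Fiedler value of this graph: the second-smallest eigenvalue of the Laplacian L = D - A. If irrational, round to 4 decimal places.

0.1981

With the vertex order [0, 1, 2, 3, 4, 5, 6], the degrees are [2, 2, 2, 1, 2, 2, 1], giving D = diag(2, 2, 2, 1, 2, 2, 1) and L = D - A. Computing the eigenvalues of L and sorting gives [0, 0.1981, 0.7530, 1.5550, 2.4450, 3.2470, 3.8019]. The Fiedler value lambda_2 = 0.1981 is strictly positive, so the graph is connected.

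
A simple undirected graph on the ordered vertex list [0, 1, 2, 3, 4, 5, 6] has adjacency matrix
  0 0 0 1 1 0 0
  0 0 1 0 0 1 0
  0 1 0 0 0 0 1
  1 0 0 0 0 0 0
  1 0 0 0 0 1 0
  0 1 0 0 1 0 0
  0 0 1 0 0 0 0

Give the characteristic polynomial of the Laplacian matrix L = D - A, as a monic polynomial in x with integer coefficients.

x^7 - 12x^6 + 55x^5 - 120x^4 + 126x^3 - 56x^2 + 7x

Reading degrees in the order [0, 1, 2, 3, 4, 5, 6] gives [2, 2, 2, 1, 2, 2, 1]; set D = diag(2, 2, 2, 1, 2, 2, 1) and form L = D - A. Computing det(xI - L) by cofactor expansion (or equivalently via sum-over-permutations) gives x^7 - 12x^6 + 55x^5 - 120x^4 + 126x^3 - 56x^2 + 7x. Since p(0) = det(-L) = 0, x divides p(x). By the matrix-tree theorem the graph has (1/7) * product of the nonzero eigenvalues = 1 spanning tree.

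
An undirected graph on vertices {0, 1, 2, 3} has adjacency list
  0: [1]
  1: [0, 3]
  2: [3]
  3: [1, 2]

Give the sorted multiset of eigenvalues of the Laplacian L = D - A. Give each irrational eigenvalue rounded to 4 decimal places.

[0, 0.5858, 2, 3.4142]

Each diagonal entry of L is the vertex degree and each off-diagonal entry is -1 where an edge is present, 0 otherwise; in the order [0, 1, 2, 3] the diagonal is [1, 2, 1, 2]. Since every row of L sums to 0, the all-ones vector is in the kernel and 0 is an eigenvalue.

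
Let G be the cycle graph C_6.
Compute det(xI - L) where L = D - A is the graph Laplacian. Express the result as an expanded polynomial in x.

x^6 - 12x^5 + 54x^4 - 112x^3 + 105x^2 - 36x

The graph has 6 vertices and degree multiset [2, 2, 2, 2, 2, 2]; D is the diagonal matrix of degrees and L = D - A. L has integer entries, so p(x) = det(xI - L) has integer coefficients. Expanding the determinant yields x^6 - 12x^5 + 54x^4 - 112x^3 + 105x^2 - 36x. The coefficient of x^5 equals -trace(L) = -12, matching the sum of degrees. The eigenvalues sum to 12, which equals trace(L) = 2|E|.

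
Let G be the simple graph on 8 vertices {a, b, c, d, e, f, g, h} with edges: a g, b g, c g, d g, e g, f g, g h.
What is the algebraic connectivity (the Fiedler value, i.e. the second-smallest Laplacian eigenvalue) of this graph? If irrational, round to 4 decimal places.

With the vertex order [a, b, c, d, e, f, g, h], the degrees are [1, 1, 1, 1, 1, 1, 7, 1], giving D = diag(1, 1, 1, 1, 1, 1, 7, 1) and L = D - A. Computing the eigenvalues of L and sorting gives [0, 1, 1, 1, 1, 1, 1, 8]. The Fiedler value lambda_2 = 1 is strictly positive, so the graph is connected.

1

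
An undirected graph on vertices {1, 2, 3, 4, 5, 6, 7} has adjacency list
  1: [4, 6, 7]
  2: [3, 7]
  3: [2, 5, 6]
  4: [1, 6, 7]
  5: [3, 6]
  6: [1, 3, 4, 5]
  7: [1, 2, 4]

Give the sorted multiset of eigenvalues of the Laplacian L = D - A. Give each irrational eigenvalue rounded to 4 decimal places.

[0, 1.1864, 1.5858, 3.4707, 4, 4.4142, 5.3429]

With the vertex order [1, 2, 3, 4, 5, 6, 7], the degrees are [3, 2, 3, 3, 2, 4, 3], giving D = diag(3, 2, 3, 3, 2, 4, 3) and L = D - A. Diagonalising L (or applying a numerical eigensolver to the 7x7 matrix) gives the spectrum above. There is one zero in the spectrum, matching the 1 component.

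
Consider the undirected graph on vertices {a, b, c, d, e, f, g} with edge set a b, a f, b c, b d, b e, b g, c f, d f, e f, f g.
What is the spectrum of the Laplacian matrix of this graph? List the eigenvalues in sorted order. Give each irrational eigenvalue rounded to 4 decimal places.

[0, 2, 2, 2, 2, 5, 7]

With the vertex order [a, b, c, d, e, f, g], the degrees are [2, 5, 2, 2, 2, 5, 2], giving D = diag(2, 5, 2, 2, 2, 5, 2) and L = D - A. L is symmetric positive semidefinite, so every eigenvalue is real and nonnegative. There is one zero in the spectrum, matching the 1 component.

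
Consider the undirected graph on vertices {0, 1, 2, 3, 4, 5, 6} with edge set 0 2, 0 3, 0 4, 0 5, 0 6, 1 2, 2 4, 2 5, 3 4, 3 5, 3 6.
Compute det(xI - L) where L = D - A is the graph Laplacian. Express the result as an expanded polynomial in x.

With the vertex order [0, 1, 2, 3, 4, 5, 6], the degrees are [5, 1, 4, 4, 3, 3, 2], giving D = diag(5, 1, 4, 4, 3, 3, 2) and L = D - A. L has integer entries, so p(x) = det(xI - L) has integer coefficients. Expanding the determinant yields x^7 - 22x^6 + 191x^5 - 828x^4 + 1861x^3 - 2008x^2 + 777x. The constant term is 0 because L is singular (the all-ones vector lies in its kernel). By the matrix-tree theorem the graph has (1/7) * product of the nonzero eigenvalues = 111 spanning trees.

x^7 - 22x^6 + 191x^5 - 828x^4 + 1861x^3 - 2008x^2 + 777x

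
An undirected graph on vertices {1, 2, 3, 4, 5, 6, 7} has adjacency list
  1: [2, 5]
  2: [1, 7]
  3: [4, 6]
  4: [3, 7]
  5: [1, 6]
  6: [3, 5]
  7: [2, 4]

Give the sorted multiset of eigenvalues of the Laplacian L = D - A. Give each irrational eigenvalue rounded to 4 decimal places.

Each diagonal entry of L is the vertex degree and each off-diagonal entry is -1 where an edge is present, 0 otherwise; in the order [1, 2, 3, 4, 5, 6, 7] the diagonal is [2, 2, 2, 2, 2, 2, 2]. Diagonalising L (or applying a numerical eigensolver to the 7x7 matrix) gives the spectrum above. The single zero eigenvalue shows the graph is connected. The largest eigenvalue, 3.8019, is at most the vertex count 7.

[0, 0.7530, 0.7530, 2.4450, 2.4450, 3.8019, 3.8019]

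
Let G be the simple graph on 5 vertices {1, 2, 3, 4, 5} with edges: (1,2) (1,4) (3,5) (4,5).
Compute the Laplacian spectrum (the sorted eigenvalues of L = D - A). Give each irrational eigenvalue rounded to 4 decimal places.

Each diagonal entry of L is the vertex degree and each off-diagonal entry is -1 where an edge is present, 0 otherwise; in the order [1, 2, 3, 4, 5] the diagonal is [2, 1, 1, 2, 2]. Diagonalising L (or applying a numerical eigensolver to the 5x5 matrix) gives the spectrum above. The single zero eigenvalue shows the graph is connected. There is one zero in the spectrum, matching the 1 component. By the matrix-tree theorem the graph has (1/5) * product of the nonzero eigenvalues = 1 spanning tree.

[0, 0.3820, 1.3820, 2.6180, 3.6180]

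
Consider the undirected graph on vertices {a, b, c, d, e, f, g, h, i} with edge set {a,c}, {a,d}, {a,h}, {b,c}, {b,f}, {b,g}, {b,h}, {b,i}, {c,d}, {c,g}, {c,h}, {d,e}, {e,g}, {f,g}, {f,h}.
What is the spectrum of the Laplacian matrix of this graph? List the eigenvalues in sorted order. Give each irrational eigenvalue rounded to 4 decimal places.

Reading degrees in the order [a, b, c, d, e, f, g, h, i] gives [3, 5, 5, 3, 2, 3, 4, 4, 1]; set D = diag(3, 5, 5, 3, 2, 3, 4, 4, 1) and form L = D - A. Diagonalising L (or applying a numerical eigensolver to the 9x9 matrix) gives the spectrum above. The largest eigenvalue, 6.5567, is at most the vertex count 9. There is one zero in the spectrum, matching the 1 component.

[0, 0.8219, 1.6096, 1.9606, 4, 4.1326, 4.6805, 6.2382, 6.5567]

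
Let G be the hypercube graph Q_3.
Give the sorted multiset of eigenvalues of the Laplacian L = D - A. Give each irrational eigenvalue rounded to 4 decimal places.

[0, 2, 2, 2, 4, 4, 4, 6]

The graph has 8 vertices and degree multiset [3, 3, 3, 3, 3, 3, 3, 3]; D is the diagonal matrix of degrees and L = D - A. Diagonalising L (or applying a numerical eigensolver to the 8x8 matrix) gives the spectrum above. The single zero eigenvalue shows the graph is connected.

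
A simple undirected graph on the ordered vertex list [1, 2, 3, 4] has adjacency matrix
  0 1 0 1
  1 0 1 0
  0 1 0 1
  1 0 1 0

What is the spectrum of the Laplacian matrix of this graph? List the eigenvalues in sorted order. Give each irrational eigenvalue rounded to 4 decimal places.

Reading degrees in the order [1, 2, 3, 4] gives [2, 2, 2, 2]; set D = diag(2, 2, 2, 2) and form L = D - A. Since every row of L sums to 0, the all-ones vector is in the kernel and 0 is an eigenvalue. The single zero eigenvalue shows the graph is connected.

[0, 2, 2, 4]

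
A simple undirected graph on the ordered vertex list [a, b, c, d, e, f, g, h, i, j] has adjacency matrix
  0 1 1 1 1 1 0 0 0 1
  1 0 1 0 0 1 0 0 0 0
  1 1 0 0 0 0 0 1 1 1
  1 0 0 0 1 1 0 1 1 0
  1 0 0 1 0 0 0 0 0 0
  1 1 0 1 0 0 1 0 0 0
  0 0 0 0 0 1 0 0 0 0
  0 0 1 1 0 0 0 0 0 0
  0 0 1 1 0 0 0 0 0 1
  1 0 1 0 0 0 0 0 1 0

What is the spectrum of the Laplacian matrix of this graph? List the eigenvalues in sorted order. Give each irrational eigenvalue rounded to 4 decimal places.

[0, 0.7555, 1.6862, 1.8862, 2.2836, 3.6014, 4.2008, 5.9343, 6.1963, 7.4556]

Reading degrees in the order [a, b, c, d, e, f, g, h, i, j] gives [6, 3, 5, 5, 2, 4, 1, 2, 3, 3]; set D = diag(6, 3, 5, 5, 2, 4, 1, 2, 3, 3) and form L = D - A. The multiplicity of 0 as a Laplacian eigenvalue equals the number of connected components. The single zero eigenvalue shows the graph is connected. The largest eigenvalue, 7.4556, is at most the vertex count 10.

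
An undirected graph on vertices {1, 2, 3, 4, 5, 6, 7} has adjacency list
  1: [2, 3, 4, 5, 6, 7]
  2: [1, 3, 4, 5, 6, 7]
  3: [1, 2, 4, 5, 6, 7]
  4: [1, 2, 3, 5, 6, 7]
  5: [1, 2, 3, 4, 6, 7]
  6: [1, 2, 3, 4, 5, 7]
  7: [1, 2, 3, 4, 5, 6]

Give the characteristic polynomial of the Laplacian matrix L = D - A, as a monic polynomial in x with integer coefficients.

Each diagonal entry of L is the vertex degree and each off-diagonal entry is -1 where an edge is present, 0 otherwise; in the order [1, 2, 3, 4, 5, 6, 7] the diagonal is [6, 6, 6, 6, 6, 6, 6]. L has integer entries, so p(x) = det(xI - L) has integer coefficients. Expanding the determinant yields x^7 - 42x^6 + 735x^5 - 6860x^4 + 36015x^3 - 100842x^2 + 117649x. The constant term is 0 because L is singular (the all-ones vector lies in its kernel). The largest eigenvalue, 7, is at most the vertex count 7.

x^7 - 42x^6 + 735x^5 - 6860x^4 + 36015x^3 - 100842x^2 + 117649x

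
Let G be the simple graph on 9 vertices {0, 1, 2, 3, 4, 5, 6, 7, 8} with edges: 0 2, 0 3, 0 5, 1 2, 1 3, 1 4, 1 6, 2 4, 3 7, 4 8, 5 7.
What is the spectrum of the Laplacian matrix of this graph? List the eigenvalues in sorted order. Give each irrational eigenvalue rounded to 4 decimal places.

[0, 0.4819, 0.7426, 1.6091, 2.2758, 2.8487, 3.8286, 4.5975, 5.6158]

Each diagonal entry of L is the vertex degree and each off-diagonal entry is -1 where an edge is present, 0 otherwise; in the order [0, 1, 2, 3, 4, 5, 6, 7, 8] the diagonal is [3, 4, 3, 3, 3, 2, 1, 2, 1]. The multiplicity of 0 as a Laplacian eigenvalue equals the number of connected components. The eigenvalues sum to 22, which equals trace(L) = 2|E|.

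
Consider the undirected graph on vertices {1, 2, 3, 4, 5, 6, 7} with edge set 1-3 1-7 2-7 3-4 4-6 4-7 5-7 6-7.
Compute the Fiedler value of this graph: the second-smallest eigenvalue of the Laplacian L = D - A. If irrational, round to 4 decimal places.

With the vertex order [1, 2, 3, 4, 5, 6, 7], the degrees are [2, 1, 2, 3, 1, 2, 5], giving D = diag(2, 1, 2, 3, 1, 2, 5) and L = D - A. Computing the eigenvalues of L and sorting gives [0, 0.8266, 1, 1.4741, 2.5994, 3.9584, 6.1415]. The Fiedler value lambda_2 = 0.8266 is strictly positive, so the graph is connected.

0.8266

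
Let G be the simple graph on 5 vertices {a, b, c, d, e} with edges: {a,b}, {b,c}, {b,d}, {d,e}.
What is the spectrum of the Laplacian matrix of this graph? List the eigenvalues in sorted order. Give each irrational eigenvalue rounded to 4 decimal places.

Each diagonal entry of L is the vertex degree and each off-diagonal entry is -1 where an edge is present, 0 otherwise; in the order [a, b, c, d, e] the diagonal is [1, 3, 1, 2, 1]. The multiplicity of 0 as a Laplacian eigenvalue equals the number of connected components. The largest eigenvalue, 4.1701, is at most the vertex count 5.

[0, 0.5188, 1, 2.3111, 4.1701]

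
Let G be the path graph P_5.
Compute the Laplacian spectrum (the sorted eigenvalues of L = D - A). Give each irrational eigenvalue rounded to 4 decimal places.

The graph has 5 vertices and degree multiset [2, 2, 2, 1, 1]; D is the diagonal matrix of degrees and L = D - A. Since every row of L sums to 0, the all-ones vector is in the kernel and 0 is an eigenvalue. The eigenvalues sum to 8, which equals trace(L) = 2|E|.

[0, 0.3820, 1.3820, 2.6180, 3.6180]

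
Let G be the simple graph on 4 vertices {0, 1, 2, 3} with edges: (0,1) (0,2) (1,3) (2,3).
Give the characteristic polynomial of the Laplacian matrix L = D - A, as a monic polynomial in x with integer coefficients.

x^4 - 8x^3 + 20x^2 - 16x

With the vertex order [0, 1, 2, 3], the degrees are [2, 2, 2, 2], giving D = diag(2, 2, 2, 2) and L = D - A. L has integer entries, so p(x) = det(xI - L) has integer coefficients. Expanding the determinant yields x^4 - 8x^3 + 20x^2 - 16x. The coefficient of x^3 equals -trace(L) = -8, matching the sum of degrees. There is one zero in the spectrum, matching the 1 component.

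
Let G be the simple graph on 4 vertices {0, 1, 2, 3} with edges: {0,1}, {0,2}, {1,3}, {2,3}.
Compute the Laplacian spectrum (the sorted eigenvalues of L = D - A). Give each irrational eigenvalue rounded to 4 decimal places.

[0, 2, 2, 4]

Each diagonal entry of L is the vertex degree and each off-diagonal entry is -1 where an edge is present, 0 otherwise; in the order [0, 1, 2, 3] the diagonal is [2, 2, 2, 2]. Since every row of L sums to 0, the all-ones vector is in the kernel and 0 is an eigenvalue. The single zero eigenvalue shows the graph is connected.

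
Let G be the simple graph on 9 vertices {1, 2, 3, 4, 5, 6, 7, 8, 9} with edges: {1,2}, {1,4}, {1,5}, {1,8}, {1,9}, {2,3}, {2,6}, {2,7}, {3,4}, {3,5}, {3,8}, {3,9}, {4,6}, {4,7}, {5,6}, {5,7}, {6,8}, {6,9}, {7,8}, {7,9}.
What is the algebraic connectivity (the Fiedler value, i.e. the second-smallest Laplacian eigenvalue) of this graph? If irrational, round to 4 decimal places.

Reading degrees in the order [1, 2, 3, 4, 5, 6, 7, 8, 9] gives [5, 4, 5, 4, 4, 5, 5, 4, 4]; set D = diag(5, 4, 5, 4, 4, 5, 5, 4, 4) and form L = D - A. Computing the eigenvalues of L and sorting gives [0, 4, 4, 4, 4, 5, 5, 5, 9]. The Fiedler value lambda_2 = 4 is strictly positive, so the graph is connected. The eigenvalues sum to 40, which equals trace(L) = 2|E|.

4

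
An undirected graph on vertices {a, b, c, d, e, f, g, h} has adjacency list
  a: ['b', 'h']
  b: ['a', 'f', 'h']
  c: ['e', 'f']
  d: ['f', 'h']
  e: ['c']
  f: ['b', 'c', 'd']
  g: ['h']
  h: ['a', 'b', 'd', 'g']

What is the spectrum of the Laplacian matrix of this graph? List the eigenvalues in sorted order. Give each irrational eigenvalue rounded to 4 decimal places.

Each diagonal entry of L is the vertex degree and each off-diagonal entry is -1 where an edge is present, 0 otherwise; in the order [a, b, c, d, e, f, g, h] the diagonal is [2, 3, 2, 2, 1, 3, 1, 4]. L is symmetric positive semidefinite, so every eigenvalue is real and nonnegative. The single zero eigenvalue shows the graph is connected. By the matrix-tree theorem the graph has (1/8) * product of the nonzero eigenvalues = 11 spanning trees. The largest eigenvalue, 5.3746, is at most the vertex count 8.

[0, 0.3432, 1, 1.5274, 2.2725, 3.2378, 4.2444, 5.3746]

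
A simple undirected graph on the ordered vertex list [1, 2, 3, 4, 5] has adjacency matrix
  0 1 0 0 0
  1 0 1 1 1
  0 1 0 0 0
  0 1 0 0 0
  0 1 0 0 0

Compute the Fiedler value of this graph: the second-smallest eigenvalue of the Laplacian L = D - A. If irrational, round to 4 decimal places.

1

Reading degrees in the order [1, 2, 3, 4, 5] gives [1, 4, 1, 1, 1]; set D = diag(1, 4, 1, 1, 1) and form L = D - A. The sorted Laplacian eigenvalues are [0, 1, 1, 1, 5]; the algebraic connectivity is the second entry, 1.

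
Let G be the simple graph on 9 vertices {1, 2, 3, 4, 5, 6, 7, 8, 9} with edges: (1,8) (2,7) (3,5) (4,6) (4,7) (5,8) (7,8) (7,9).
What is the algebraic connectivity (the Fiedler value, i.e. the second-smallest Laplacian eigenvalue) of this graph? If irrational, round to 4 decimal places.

0.2427

Reading degrees in the order [1, 2, 3, 4, 5, 6, 7, 8, 9] gives [1, 1, 1, 2, 2, 1, 4, 3, 1]; set D = diag(1, 1, 1, 2, 2, 1, 4, 3, 1) and form L = D - A. The smallest Laplacian eigenvalue is always 0. The next one, lambda_2 = 0.2427, measures how hard the graph is to disconnect: larger values mean better connectivity. By the matrix-tree theorem the graph has (1/9) * product of the nonzero eigenvalues = 1 spanning tree.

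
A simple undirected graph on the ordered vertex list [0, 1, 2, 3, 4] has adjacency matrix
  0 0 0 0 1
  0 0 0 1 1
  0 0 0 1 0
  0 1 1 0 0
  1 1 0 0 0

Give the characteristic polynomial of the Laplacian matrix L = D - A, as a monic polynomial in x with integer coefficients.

x^5 - 8x^4 + 21x^3 - 20x^2 + 5x

Reading degrees in the order [0, 1, 2, 3, 4] gives [1, 2, 1, 2, 2]; set D = diag(1, 2, 1, 2, 2) and form L = D - A. L has integer entries, so p(x) = det(xI - L) has integer coefficients. Expanding the determinant yields x^5 - 8x^4 + 21x^3 - 20x^2 + 5x. Since p(0) = det(-L) = 0, x divides p(x). By the matrix-tree theorem the graph has (1/5) * product of the nonzero eigenvalues = 1 spanning tree.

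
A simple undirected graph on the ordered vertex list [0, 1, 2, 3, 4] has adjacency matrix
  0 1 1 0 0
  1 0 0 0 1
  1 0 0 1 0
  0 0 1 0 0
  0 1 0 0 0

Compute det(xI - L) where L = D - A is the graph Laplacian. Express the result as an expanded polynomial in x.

x^5 - 8x^4 + 21x^3 - 20x^2 + 5x

Each diagonal entry of L is the vertex degree and each off-diagonal entry is -1 where an edge is present, 0 otherwise; in the order [0, 1, 2, 3, 4] the diagonal is [2, 2, 2, 1, 1]. L has integer entries, so p(x) = det(xI - L) has integer coefficients. Expanding the determinant yields x^5 - 8x^4 + 21x^3 - 20x^2 + 5x. The coefficient of x^4 equals -trace(L) = -8, matching the sum of degrees. The largest eigenvalue, 3.6180, is at most the vertex count 5. The eigenvalues sum to 8, which equals trace(L) = 2|E|.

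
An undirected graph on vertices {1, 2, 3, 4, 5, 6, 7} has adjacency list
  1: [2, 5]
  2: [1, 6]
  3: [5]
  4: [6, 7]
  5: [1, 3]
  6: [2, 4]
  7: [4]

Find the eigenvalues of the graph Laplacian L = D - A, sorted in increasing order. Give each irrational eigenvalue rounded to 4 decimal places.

[0, 0.1981, 0.7530, 1.5550, 2.4450, 3.2470, 3.8019]

Each diagonal entry of L is the vertex degree and each off-diagonal entry is -1 where an edge is present, 0 otherwise; in the order [1, 2, 3, 4, 5, 6, 7] the diagonal is [2, 2, 1, 2, 2, 2, 1]. L is symmetric positive semidefinite, so every eigenvalue is real and nonnegative. The largest eigenvalue, 3.8019, is at most the vertex count 7.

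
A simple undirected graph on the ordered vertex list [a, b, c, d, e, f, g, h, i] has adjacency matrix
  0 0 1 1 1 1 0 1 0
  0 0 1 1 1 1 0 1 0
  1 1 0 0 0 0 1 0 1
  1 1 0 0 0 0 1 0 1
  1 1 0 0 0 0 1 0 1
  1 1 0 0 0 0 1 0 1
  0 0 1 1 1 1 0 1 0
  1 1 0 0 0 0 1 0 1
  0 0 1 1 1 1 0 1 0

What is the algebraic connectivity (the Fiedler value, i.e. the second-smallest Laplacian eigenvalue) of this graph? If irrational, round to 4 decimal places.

With the vertex order [a, b, c, d, e, f, g, h, i], the degrees are [5, 5, 4, 4, 4, 4, 5, 4, 5], giving D = diag(5, 5, 4, 4, 4, 4, 5, 4, 5) and L = D - A. The sorted Laplacian eigenvalues are [0, 4, 4, 4, 4, 5, 5, 5, 9]; the algebraic connectivity is the second entry, 4. By the matrix-tree theorem the graph has (1/9) * product of the nonzero eigenvalues = 32000 spanning trees.

4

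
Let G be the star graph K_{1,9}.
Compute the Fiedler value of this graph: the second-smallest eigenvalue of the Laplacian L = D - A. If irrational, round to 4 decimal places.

The graph has 10 vertices and degree multiset [9, 1, 1, 1, 1, 1, 1, 1, 1, 1]; D is the diagonal matrix of degrees and L = D - A. The sorted Laplacian eigenvalues are [0, 1, 1, 1, 1, 1, 1, 1, 1, 10]; the algebraic connectivity is the second entry, 1.

1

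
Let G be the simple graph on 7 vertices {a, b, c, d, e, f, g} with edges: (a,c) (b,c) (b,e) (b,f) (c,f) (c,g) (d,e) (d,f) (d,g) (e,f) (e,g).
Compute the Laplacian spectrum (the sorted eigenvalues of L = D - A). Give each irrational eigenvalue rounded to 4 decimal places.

Reading degrees in the order [a, b, c, d, e, f, g] gives [1, 3, 4, 3, 4, 4, 3]; set D = diag(1, 3, 4, 3, 4, 4, 3) and form L = D - A. Diagonalising L (or applying a numerical eigensolver to the 7x7 matrix) gives the spectrum above. By the matrix-tree theorem the graph has (1/7) * product of the nonzero eigenvalues = 130 spanning trees.

[0, 0.8573, 2.4037, 3.3910, 4.3233, 5, 6.0247]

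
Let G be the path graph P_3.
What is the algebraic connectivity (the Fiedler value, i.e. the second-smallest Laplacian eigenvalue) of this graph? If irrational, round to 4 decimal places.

1

The graph has 3 vertices and degree multiset [2, 1, 1]; D is the diagonal matrix of degrees and L = D - A. The smallest Laplacian eigenvalue is always 0. The next one, lambda_2 = 1, measures how hard the graph is to disconnect: larger values mean better connectivity. There is one zero in the spectrum, matching the 1 component. The largest eigenvalue, 3, is at most the vertex count 3.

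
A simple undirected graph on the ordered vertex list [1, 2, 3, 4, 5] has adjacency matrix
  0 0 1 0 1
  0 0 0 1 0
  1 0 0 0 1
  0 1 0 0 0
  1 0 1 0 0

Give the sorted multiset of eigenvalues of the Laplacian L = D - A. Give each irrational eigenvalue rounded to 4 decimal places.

[0, 0, 2, 3, 3]

Each diagonal entry of L is the vertex degree and each off-diagonal entry is -1 where an edge is present, 0 otherwise; in the order [1, 2, 3, 4, 5] the diagonal is [2, 1, 2, 1, 2]. Since every row of L sums to 0, the all-ones vector is in the kernel and 0 is an eigenvalue. The 2 zero eigenvalues correspond to the 2 connected components. The eigenvalues sum to 8, which equals trace(L) = 2|E|.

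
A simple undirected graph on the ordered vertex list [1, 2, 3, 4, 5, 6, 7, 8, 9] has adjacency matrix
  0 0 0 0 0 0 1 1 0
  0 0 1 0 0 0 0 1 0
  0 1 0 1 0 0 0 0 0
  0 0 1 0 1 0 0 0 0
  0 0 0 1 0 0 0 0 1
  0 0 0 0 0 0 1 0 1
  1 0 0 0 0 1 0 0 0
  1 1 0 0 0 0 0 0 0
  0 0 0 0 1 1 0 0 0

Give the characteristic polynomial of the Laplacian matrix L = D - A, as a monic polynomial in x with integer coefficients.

x^9 - 18x^8 + 135x^7 - 546x^6 + 1287x^5 - 1782x^4 + 1386x^3 - 540x^2 + 81x

With the vertex order [1, 2, 3, 4, 5, 6, 7, 8, 9], the degrees are [2, 2, 2, 2, 2, 2, 2, 2, 2], giving D = diag(2, 2, 2, 2, 2, 2, 2, 2, 2) and L = D - A. L has integer entries, so p(x) = det(xI - L) has integer coefficients. Expanding the determinant yields x^9 - 18x^8 + 135x^7 - 546x^6 + 1287x^5 - 1782x^4 + 1386x^3 - 540x^2 + 81x. The constant term is 0 because L is singular (the all-ones vector lies in its kernel). By the matrix-tree theorem the graph has (1/9) * product of the nonzero eigenvalues = 9 spanning trees. There is one zero in the spectrum, matching the 1 component.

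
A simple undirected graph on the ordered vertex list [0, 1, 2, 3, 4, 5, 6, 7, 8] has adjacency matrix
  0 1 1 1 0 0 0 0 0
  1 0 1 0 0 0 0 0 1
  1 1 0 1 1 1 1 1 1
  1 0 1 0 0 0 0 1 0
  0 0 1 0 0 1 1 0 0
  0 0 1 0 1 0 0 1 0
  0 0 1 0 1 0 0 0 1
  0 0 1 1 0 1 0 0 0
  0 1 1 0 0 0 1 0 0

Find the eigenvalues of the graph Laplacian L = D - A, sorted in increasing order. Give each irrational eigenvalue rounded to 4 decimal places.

[0, 1.5858, 1.5858, 3, 3, 4.4142, 4.4142, 5, 9]

Reading degrees in the order [0, 1, 2, 3, 4, 5, 6, 7, 8] gives [3, 3, 8, 3, 3, 3, 3, 3, 3]; set D = diag(3, 3, 8, 3, 3, 3, 3, 3, 3) and form L = D - A. The multiplicity of 0 as a Laplacian eigenvalue equals the number of connected components. The single zero eigenvalue shows the graph is connected.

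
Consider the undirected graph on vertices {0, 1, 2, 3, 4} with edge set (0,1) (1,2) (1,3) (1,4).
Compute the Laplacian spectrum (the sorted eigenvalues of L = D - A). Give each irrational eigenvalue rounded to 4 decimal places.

Reading degrees in the order [0, 1, 2, 3, 4] gives [1, 4, 1, 1, 1]; set D = diag(1, 4, 1, 1, 1) and form L = D - A. Diagonalising L (or applying a numerical eigensolver to the 5x5 matrix) gives the spectrum above. The eigenvalues sum to 8, which equals trace(L) = 2|E|.

[0, 1, 1, 1, 5]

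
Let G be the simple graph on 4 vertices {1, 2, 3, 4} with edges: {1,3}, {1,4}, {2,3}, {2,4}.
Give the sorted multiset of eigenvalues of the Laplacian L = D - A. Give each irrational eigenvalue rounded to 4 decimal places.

Reading degrees in the order [1, 2, 3, 4] gives [2, 2, 2, 2]; set D = diag(2, 2, 2, 2) and form L = D - A. The multiplicity of 0 as a Laplacian eigenvalue equals the number of connected components.

[0, 2, 2, 4]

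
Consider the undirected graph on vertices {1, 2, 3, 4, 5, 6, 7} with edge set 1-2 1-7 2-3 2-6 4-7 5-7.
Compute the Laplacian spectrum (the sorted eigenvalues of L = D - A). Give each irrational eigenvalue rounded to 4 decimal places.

With the vertex order [1, 2, 3, 4, 5, 6, 7], the degrees are [2, 3, 1, 1, 1, 1, 3], giving D = diag(2, 3, 1, 1, 1, 1, 3) and L = D - A. Diagonalising L (or applying a numerical eigensolver to the 7x7 matrix) gives the spectrum above. The single zero eigenvalue shows the graph is connected. There is one zero in the spectrum, matching the 1 component.

[0, 0.2679, 1, 1, 1.5858, 3.7321, 4.4142]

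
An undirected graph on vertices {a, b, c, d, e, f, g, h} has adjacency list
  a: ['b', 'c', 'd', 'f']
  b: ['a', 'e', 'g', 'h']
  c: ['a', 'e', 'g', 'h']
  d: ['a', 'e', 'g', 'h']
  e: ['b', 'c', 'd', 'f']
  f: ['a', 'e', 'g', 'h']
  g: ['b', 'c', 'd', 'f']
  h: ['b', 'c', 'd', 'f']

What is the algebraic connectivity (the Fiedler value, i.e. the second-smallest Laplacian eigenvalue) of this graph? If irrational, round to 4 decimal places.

4

With the vertex order [a, b, c, d, e, f, g, h], the degrees are [4, 4, 4, 4, 4, 4, 4, 4], giving D = diag(4, 4, 4, 4, 4, 4, 4, 4) and L = D - A. The sorted Laplacian eigenvalues are [0, 4, 4, 4, 4, 4, 4, 8]; the algebraic connectivity is the second entry, 4. There is one zero in the spectrum, matching the 1 component.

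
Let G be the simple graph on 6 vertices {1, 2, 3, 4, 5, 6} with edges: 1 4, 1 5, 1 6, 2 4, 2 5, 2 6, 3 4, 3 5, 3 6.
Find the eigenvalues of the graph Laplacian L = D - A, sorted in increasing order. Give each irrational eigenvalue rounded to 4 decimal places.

[0, 3, 3, 3, 3, 6]

Reading degrees in the order [1, 2, 3, 4, 5, 6] gives [3, 3, 3, 3, 3, 3]; set D = diag(3, 3, 3, 3, 3, 3) and form L = D - A. The multiplicity of 0 as a Laplacian eigenvalue equals the number of connected components. There is one zero in the spectrum, matching the 1 component.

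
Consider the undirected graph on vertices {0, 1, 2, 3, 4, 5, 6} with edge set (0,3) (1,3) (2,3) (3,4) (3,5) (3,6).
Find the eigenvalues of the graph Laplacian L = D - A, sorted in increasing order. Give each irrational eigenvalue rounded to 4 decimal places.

[0, 1, 1, 1, 1, 1, 7]

Each diagonal entry of L is the vertex degree and each off-diagonal entry is -1 where an edge is present, 0 otherwise; in the order [0, 1, 2, 3, 4, 5, 6] the diagonal is [1, 1, 1, 6, 1, 1, 1]. Diagonalising L (or applying a numerical eigensolver to the 7x7 matrix) gives the spectrum above. The single zero eigenvalue shows the graph is connected. The eigenvalues sum to 12, which equals trace(L) = 2|E|. The largest eigenvalue, 7, is at most the vertex count 7.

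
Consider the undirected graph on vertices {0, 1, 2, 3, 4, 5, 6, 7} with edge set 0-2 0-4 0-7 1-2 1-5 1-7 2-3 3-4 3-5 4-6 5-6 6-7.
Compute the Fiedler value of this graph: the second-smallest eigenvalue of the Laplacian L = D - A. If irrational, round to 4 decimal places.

Each diagonal entry of L is the vertex degree and each off-diagonal entry is -1 where an edge is present, 0 otherwise; in the order [0, 1, 2, 3, 4, 5, 6, 7] the diagonal is [3, 3, 3, 3, 3, 3, 3, 3]. The sorted Laplacian eigenvalues are [0, 2, 2, 2, 4, 4, 4, 6]; the algebraic connectivity is the second entry, 2. The eigenvalues sum to 24, which equals trace(L) = 2|E|.

2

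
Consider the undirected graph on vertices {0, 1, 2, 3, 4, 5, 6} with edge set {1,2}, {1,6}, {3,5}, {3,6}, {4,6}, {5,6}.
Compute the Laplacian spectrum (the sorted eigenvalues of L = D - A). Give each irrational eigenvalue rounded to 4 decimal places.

[0, 0, 0.4859, 1, 2.4280, 3, 5.0861]

Reading degrees in the order [0, 1, 2, 3, 4, 5, 6] gives [0, 2, 1, 2, 1, 2, 4]; set D = diag(0, 2, 1, 2, 1, 2, 4) and form L = D - A. L is symmetric positive semidefinite, so every eigenvalue is real and nonnegative. The 2 zero eigenvalues correspond to the 2 connected components.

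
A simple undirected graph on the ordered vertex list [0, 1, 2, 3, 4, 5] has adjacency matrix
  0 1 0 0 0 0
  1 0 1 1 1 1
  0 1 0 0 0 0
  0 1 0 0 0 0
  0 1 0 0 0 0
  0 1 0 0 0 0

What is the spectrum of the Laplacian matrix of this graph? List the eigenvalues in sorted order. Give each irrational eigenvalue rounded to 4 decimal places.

[0, 1, 1, 1, 1, 6]

With the vertex order [0, 1, 2, 3, 4, 5], the degrees are [1, 5, 1, 1, 1, 1], giving D = diag(1, 5, 1, 1, 1, 1) and L = D - A. Diagonalising L (or applying a numerical eigensolver to the 6x6 matrix) gives the spectrum above. The single zero eigenvalue shows the graph is connected. By the matrix-tree theorem the graph has (1/6) * product of the nonzero eigenvalues = 1 spanning tree.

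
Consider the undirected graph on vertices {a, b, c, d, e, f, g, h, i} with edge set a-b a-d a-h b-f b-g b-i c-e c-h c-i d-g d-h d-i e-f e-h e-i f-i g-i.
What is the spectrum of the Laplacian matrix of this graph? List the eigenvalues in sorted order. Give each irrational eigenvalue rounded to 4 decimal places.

Reading degrees in the order [a, b, c, d, e, f, g, h, i] gives [3, 4, 3, 4, 4, 3, 3, 4, 6]; set D = diag(3, 4, 3, 4, 4, 3, 3, 4, 6) and form L = D - A. Since every row of L sums to 0, the all-ones vector is in the kernel and 0 is an eigenvalue. By the matrix-tree theorem the graph has (1/9) * product of the nonzero eigenvalues = 5296 spanning trees.

[0, 1.8573, 2.0893, 2.8311, 4, 4.9057, 5.3735, 5.6149, 7.3282]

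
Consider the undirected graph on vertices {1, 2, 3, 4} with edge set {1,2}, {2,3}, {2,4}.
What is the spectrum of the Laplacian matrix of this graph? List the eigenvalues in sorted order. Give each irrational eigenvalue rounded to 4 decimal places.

[0, 1, 1, 4]

Reading degrees in the order [1, 2, 3, 4] gives [1, 3, 1, 1]; set D = diag(1, 3, 1, 1) and form L = D - A. Since every row of L sums to 0, the all-ones vector is in the kernel and 0 is an eigenvalue.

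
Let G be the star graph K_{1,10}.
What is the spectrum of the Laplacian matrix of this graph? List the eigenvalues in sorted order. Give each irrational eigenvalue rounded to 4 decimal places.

The graph has 11 vertices and degree multiset [10, 1, 1, 1, 1, 1, 1, 1, 1, 1, 1]; D is the diagonal matrix of degrees and L = D - A. Since every row of L sums to 0, the all-ones vector is in the kernel and 0 is an eigenvalue. The eigenvalues sum to 20, which equals trace(L) = 2|E|.

[0, 1, 1, 1, 1, 1, 1, 1, 1, 1, 11]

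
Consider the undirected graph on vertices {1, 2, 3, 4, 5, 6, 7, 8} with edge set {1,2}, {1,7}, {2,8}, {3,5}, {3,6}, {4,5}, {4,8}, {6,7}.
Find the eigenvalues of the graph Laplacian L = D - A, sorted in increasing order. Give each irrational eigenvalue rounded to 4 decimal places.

[0, 0.5858, 0.5858, 2, 2, 3.4142, 3.4142, 4]

Each diagonal entry of L is the vertex degree and each off-diagonal entry is -1 where an edge is present, 0 otherwise; in the order [1, 2, 3, 4, 5, 6, 7, 8] the diagonal is [2, 2, 2, 2, 2, 2, 2, 2]. The multiplicity of 0 as a Laplacian eigenvalue equals the number of connected components.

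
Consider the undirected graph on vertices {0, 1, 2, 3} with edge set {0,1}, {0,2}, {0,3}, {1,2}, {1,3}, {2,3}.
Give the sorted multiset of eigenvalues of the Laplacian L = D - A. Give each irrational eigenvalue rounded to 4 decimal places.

[0, 4, 4, 4]

Reading degrees in the order [0, 1, 2, 3] gives [3, 3, 3, 3]; set D = diag(3, 3, 3, 3) and form L = D - A. Diagonalising L (or applying a numerical eigensolver to the 4x4 matrix) gives the spectrum above. There is one zero in the spectrum, matching the 1 component.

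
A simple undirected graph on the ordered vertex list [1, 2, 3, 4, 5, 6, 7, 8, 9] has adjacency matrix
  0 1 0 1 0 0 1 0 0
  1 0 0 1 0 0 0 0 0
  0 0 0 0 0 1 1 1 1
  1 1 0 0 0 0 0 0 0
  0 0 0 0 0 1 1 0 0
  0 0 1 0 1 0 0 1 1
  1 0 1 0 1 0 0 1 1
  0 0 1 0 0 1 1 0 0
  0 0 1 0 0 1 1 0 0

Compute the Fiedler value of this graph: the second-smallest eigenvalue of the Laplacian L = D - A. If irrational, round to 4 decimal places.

0.3456

Reading degrees in the order [1, 2, 3, 4, 5, 6, 7, 8, 9] gives [3, 2, 4, 2, 2, 4, 5, 3, 3]; set D = diag(3, 2, 4, 2, 2, 4, 5, 3, 3) and form L = D - A. Computing the eigenvalues of L and sorting gives [0, 0.3456, 2, 3, 3, 3.3748, 4.6712, 5, 6.6084]. The Fiedler value lambda_2 = 0.3456 is strictly positive, so the graph is connected. By the matrix-tree theorem the graph has (1/9) * product of the nonzero eigenvalues = 360 spanning trees. The largest eigenvalue, 6.6084, is at most the vertex count 9.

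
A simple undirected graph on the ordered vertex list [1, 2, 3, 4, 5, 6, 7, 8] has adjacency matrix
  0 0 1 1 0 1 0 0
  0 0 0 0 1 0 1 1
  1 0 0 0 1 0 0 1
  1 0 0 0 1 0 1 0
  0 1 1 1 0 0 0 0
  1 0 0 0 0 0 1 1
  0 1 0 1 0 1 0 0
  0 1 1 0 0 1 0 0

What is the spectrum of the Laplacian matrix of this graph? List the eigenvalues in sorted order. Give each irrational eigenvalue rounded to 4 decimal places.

[0, 2, 2, 2, 4, 4, 4, 6]

Reading degrees in the order [1, 2, 3, 4, 5, 6, 7, 8] gives [3, 3, 3, 3, 3, 3, 3, 3]; set D = diag(3, 3, 3, 3, 3, 3, 3, 3) and form L = D - A. L is symmetric positive semidefinite, so every eigenvalue is real and nonnegative.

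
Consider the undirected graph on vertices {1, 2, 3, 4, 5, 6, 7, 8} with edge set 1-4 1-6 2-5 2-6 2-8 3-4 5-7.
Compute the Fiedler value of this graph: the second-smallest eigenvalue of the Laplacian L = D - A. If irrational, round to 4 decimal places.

Each diagonal entry of L is the vertex degree and each off-diagonal entry is -1 where an edge is present, 0 otherwise; in the order [1, 2, 3, 4, 5, 6, 7, 8] the diagonal is [2, 3, 1, 2, 2, 2, 1, 1]. The smallest Laplacian eigenvalue is always 0. The next one, lambda_2 = 0.1864, measures how hard the graph is to disconnect: larger values mean better connectivity. There is one zero in the spectrum, matching the 1 component.

0.1864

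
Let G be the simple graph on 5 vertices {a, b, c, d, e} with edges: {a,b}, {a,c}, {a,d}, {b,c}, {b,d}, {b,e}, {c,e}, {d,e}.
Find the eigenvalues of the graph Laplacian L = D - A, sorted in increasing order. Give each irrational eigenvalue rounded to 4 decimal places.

With the vertex order [a, b, c, d, e], the degrees are [3, 4, 3, 3, 3], giving D = diag(3, 4, 3, 3, 3) and L = D - A. The multiplicity of 0 as a Laplacian eigenvalue equals the number of connected components. The single zero eigenvalue shows the graph is connected.

[0, 3, 3, 5, 5]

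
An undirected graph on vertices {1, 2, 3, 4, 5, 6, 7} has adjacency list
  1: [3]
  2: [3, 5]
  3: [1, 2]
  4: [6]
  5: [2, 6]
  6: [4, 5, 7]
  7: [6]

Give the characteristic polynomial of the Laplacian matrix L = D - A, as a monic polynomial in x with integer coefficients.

x^7 - 12x^6 + 54x^5 - 114x^4 + 116x^3 - 52x^2 + 7x

Reading degrees in the order [1, 2, 3, 4, 5, 6, 7] gives [1, 2, 2, 1, 2, 3, 1]; set D = diag(1, 2, 2, 1, 2, 3, 1) and form L = D - A. Computing det(xI - L) by cofactor expansion (or equivalently via sum-over-permutations) gives x^7 - 12x^6 + 54x^5 - 114x^4 + 116x^3 - 52x^2 + 7x. Since p(0) = det(-L) = 0, x divides p(x).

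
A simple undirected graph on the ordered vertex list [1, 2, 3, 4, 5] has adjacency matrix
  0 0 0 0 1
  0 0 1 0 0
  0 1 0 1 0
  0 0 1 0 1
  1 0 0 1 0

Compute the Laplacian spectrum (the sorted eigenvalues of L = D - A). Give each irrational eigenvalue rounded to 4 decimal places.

[0, 0.3820, 1.3820, 2.6180, 3.6180]

Each diagonal entry of L is the vertex degree and each off-diagonal entry is -1 where an edge is present, 0 otherwise; in the order [1, 2, 3, 4, 5] the diagonal is [1, 1, 2, 2, 2]. Diagonalising L (or applying a numerical eigensolver to the 5x5 matrix) gives the spectrum above. By the matrix-tree theorem the graph has (1/5) * product of the nonzero eigenvalues = 1 spanning tree. There is one zero in the spectrum, matching the 1 component.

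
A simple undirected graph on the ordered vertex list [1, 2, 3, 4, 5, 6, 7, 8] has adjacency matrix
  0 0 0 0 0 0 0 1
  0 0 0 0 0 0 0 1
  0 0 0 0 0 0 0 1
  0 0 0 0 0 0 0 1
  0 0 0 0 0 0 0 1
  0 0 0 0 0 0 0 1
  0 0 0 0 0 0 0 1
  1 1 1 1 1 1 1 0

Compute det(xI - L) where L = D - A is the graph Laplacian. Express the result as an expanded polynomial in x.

x^8 - 14x^7 + 63x^6 - 140x^5 + 175x^4 - 126x^3 + 49x^2 - 8x

Each diagonal entry of L is the vertex degree and each off-diagonal entry is -1 where an edge is present, 0 otherwise; in the order [1, 2, 3, 4, 5, 6, 7, 8] the diagonal is [1, 1, 1, 1, 1, 1, 1, 7]. The eigenvalues of L are [0, 1, 1, 1, 1, 1, 1, 8]; the characteristic polynomial is the product of (x - lambda_i), which multiplies out to x^8 - 14x^7 + 63x^6 - 140x^5 + 175x^4 - 126x^3 + 49x^2 - 8x. The constant term is 0 because L is singular (the all-ones vector lies in its kernel). By the matrix-tree theorem the graph has (1/8) * product of the nonzero eigenvalues = 1 spanning tree.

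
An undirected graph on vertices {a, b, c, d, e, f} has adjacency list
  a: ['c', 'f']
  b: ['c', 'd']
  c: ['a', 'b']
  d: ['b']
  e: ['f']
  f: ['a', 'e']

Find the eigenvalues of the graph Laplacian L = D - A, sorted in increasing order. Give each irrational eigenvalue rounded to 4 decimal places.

Reading degrees in the order [a, b, c, d, e, f] gives [2, 2, 2, 1, 1, 2]; set D = diag(2, 2, 2, 1, 1, 2) and form L = D - A. Diagonalising L (or applying a numerical eigensolver to the 6x6 matrix) gives the spectrum above. The single zero eigenvalue shows the graph is connected. The largest eigenvalue, 3.7321, is at most the vertex count 6. By the matrix-tree theorem the graph has (1/6) * product of the nonzero eigenvalues = 1 spanning tree.

[0, 0.2679, 1, 2, 3, 3.7321]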